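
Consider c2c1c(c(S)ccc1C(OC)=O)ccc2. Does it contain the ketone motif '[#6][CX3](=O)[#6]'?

The pattern [#6][CX3](=O)[#6] describes a carbonyl carbon (no H) flanked by two carbons — a ketone.
The closest candidate here is a methyl-ester group (-C(=O)OCH3), but one neighbour of the carbonyl carbon is O, not C. No other fragment satisfies the full query, so there is no match.

No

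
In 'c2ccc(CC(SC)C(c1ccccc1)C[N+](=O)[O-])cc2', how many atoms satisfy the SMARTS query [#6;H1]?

12

The query [#6;H1] means: any carbon bearing exactly one hydrogen.
Check the 21 heavy atoms by environment: 2× C (H2) → no; 2× C (H1) → match; 1× S (H0) → no; 1× C (H3) → no; 2× c (aromatic, H0) → no; 10× c (aromatic, H1) → match; 1× N (charge +1, H0) → no; 1× O (charge -1, H0) → no; 1× O (H0) → no.
Summing the matching environments: 2 + 10 = 12 matching atoms.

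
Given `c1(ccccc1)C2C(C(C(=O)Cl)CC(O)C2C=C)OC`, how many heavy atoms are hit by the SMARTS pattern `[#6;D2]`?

Check the 20 heavy atoms by environment: 2× C (D2) → match; 6× C (D3) → no; 2× O (D1) → no; 1× Cl (D1) → no; 2× C (D1) → no; 1× O (D2) → no; 1× c (aromatic, D3) → no; 5× c (aromatic, D2) → match.
Summing the matching environments: 2 + 5 = 7 matching atoms.

7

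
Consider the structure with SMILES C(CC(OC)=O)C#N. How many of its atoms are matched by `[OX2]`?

1

The query [OX2] means: aliphatic oxygen with two total connections — ether, hydroxyl, or ester single-bond O.
Check the 8 heavy atoms by environment: 3× C (X4) → no; 1× C (X2) → no; 1× N (X1) → no; 1× C (X3) → no; 1× O (X1) → no; 1× O (X2) → match.
That gives 1 matching atom.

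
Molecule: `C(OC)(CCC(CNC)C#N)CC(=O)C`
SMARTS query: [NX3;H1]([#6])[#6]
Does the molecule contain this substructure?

Yes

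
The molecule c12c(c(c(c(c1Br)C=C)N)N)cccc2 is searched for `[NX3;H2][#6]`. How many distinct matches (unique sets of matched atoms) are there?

2

[NX3;H2][#6] is the SMARTS for a primary amine: a trivalent nitrogen with two H attached to carbon.
The molecule carries 2 separate instances of a primary amino group (-NH2) meeting every constraint; each maps to a distinct set of atoms, giving 2 matches.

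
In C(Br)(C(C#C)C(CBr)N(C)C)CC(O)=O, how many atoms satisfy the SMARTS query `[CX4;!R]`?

The query [CX4;!R] means: aliphatic carbon with four total connections, not in a ring.
Check the 15 heavy atoms by environment: 7× C (X4, acyclic) → match; 2× Br (X1, acyclic) → no; 1× C (X3, acyclic) → no; 1× O (X1, acyclic) → no; 1× O (X2, acyclic) → no; 1× N (X3, acyclic) → no; 2× C (X2, acyclic) → no.
That gives 7 matching atoms.

7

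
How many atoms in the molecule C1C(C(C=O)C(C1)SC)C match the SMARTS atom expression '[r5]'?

5

The query [r5] means: r5 matches atoms in a five-membered ring.
Check the 10 heavy atoms by environment: 5× C (in 5-ring) → match; 3× C (acyclic) → no; 1× O (acyclic) → no; 1× S (acyclic) → no.
That gives 5 matching atoms.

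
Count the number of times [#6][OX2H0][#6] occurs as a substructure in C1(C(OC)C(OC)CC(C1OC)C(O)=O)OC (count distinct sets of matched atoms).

[#6][OX2H0][#6] is the SMARTS for an ether: an aliphatic oxygen bridging two carbons with no H on the oxygen.
The molecule carries 4 separate instances of a methoxy ether (-OCH3) meeting every constraint; each maps to a distinct set of atoms, giving 4 matches.

4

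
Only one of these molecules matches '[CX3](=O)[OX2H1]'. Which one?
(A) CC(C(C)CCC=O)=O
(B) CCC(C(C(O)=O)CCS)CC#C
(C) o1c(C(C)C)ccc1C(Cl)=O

[CX3](=O)[OX2H1] describes an sp2 carbon double-bonded to O and single-bonded to an -OH oxygen (a carboxylic acid).
(A) has an aldehyde (-CHO) but there is no singly-bonded oxygen on the carbonyl carbon.
(B) contains a carboxylic acid group (-C(=O)OH), which satisfies every atom and bond constraint.
(C) has an acyl chloride (-C(=O)Cl) but the carbonyl is bonded to Cl, not to an -OH oxygen.
So the answer is (B).

B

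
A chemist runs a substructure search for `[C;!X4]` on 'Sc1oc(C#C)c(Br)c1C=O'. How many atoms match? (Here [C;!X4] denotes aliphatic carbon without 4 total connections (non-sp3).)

The query [C;!X4] means: aliphatic carbon that does not have four total connections.
Check the 11 heavy atoms by environment: 1× o (aromatic, X2) → no; 4× c (aromatic, X3) → no; 1× Br (X1) → no; 1× S (X2) → no; 2× C (X2) → match; 1× C (X3) → match; 1× O (X1) → no.
Summing the matching environments: 2 + 1 = 3 matching atoms.

3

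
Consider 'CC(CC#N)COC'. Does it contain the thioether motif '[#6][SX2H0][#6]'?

No

The pattern [#6][SX2H0][#6] describes an aliphatic sulfur bridging two carbons with no H on the sulfur — a thioether.
The closest candidate here is a methoxy ether (-OCH3), but the bridging atom is O, not S. No other fragment satisfies the full query, so there is no match.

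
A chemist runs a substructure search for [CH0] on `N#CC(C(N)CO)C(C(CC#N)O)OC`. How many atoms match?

The query [CH0] means: aliphatic carbon with no attached hydrogen.
Check the 15 heavy atoms by environment: 2× C (H2) → no; 4× C (H1) → no; 1× O (H0) → no; 1× C (H3) → no; 2× C (H0) → match; 2× N (H0) → no; 2× O (H1) → no; 1× N (H2) → no.
That gives 2 matching atoms.

2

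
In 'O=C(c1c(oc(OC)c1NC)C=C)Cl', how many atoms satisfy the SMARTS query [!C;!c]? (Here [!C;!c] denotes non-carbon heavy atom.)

5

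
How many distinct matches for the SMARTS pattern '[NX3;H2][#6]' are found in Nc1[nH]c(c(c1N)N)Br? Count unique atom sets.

3

[NX3;H2][#6] is the SMARTS for a primary amine: a trivalent nitrogen with two H attached to carbon.
The molecule carries 3 separate instances of a primary amino group (-NH2) meeting every constraint; each maps to a distinct set of atoms, giving 3 matches.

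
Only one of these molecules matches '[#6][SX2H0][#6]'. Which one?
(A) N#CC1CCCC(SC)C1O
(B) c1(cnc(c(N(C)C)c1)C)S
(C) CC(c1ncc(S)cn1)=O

A

[#6][SX2H0][#6] describes an aliphatic sulfur bridging two carbons with no H on the sulfur (a thioether).
(A) contains a methylthio ether (-SCH3), which satisfies every atom and bond constraint.
(B) has a thiol (-SH) but the sulfur has H1, not H0 bridging two carbons.
(C) has a thiol (-SH) but the sulfur has H1, not H0 bridging two carbons.
So the answer is (A).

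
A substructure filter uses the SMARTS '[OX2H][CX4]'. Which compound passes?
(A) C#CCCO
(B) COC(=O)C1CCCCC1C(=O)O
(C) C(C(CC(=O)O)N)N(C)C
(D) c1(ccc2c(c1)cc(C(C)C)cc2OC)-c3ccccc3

[OX2H][CX4] describes a hydroxyl oxygen bound to an sp3 (X4) carbon (an aliphatic alcohol).
(A) contains a hydroxyl group (-OH), which satisfies every atom and bond constraint.
(B) has a carboxylic acid group (-C(=O)OH) but the -OH is on a CX3 carbonyl carbon, not a CX4 carbon.
(C) has a carboxylic acid group (-C(=O)OH) but the -OH is on a CX3 carbonyl carbon, not a CX4 carbon.
(D) has a methoxy ether (-OCH3) but the oxygen has H0 (ether), not H1.
So the answer is (A).

A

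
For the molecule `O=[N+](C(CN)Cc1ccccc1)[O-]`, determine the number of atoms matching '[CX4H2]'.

The query [CX4H2] means: sp3 carbon (X4) with exactly two hydrogens.
Check the 13 heavy atoms by environment: 2× C (H2, X4) → match; 1× C (H1, X4) → no; 1× N (H2, X3) → no; 1× N (charge +1, H0, X3) → no; 1× O (charge -1, H0, X1) → no; 1× O (H0, X1) → no; 1× c (aromatic, H0, X3) → no; 5× c (aromatic, H1, X3) → no.
That gives 2 matching atoms.

2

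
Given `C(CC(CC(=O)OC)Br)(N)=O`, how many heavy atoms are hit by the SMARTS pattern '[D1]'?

5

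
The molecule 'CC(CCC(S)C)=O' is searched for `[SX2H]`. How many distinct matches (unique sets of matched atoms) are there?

1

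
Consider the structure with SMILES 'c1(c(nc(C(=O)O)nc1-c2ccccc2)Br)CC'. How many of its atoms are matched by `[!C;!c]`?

5

The query [!C;!c] means: neither aliphatic nor aromatic carbon — same as [!#6].
Check the 18 heavy atoms by environment: 2× n (aromatic) → match; 10× c (aromatic) → no; 1× Br → match; 3× C → no; 2× O → match.
Summing the matching environments: 2 + 1 + 2 = 5 matching atoms.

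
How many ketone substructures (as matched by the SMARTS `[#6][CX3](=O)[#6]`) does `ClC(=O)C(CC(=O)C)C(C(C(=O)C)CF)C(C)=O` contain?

3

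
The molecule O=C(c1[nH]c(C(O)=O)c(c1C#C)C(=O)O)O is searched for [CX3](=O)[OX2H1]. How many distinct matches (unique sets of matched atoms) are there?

[CX3](=O)[OX2H1] is the SMARTS for a carboxylic acid: an sp2 carbon double-bonded to O and single-bonded to an -OH oxygen.
The molecule carries 3 separate instances of a carboxylic acid group (-C(=O)OH) meeting every constraint; each maps to a distinct set of atoms, giving 3 matches.

3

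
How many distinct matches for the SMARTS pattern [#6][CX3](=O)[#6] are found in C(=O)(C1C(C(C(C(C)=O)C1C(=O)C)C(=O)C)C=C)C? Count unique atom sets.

4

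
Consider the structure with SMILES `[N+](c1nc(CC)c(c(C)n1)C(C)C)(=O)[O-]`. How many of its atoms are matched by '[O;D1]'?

2

The query [O;D1] means: aliphatic oxygen bonded to exactly one heavy atom.
Check the 15 heavy atoms by environment: 2× n (aromatic, D2) → no; 4× c (aromatic, D3) → no; 1× C (D3) → no; 4× C (D1) → no; 1× C (D2) → no; 1× N (charge +1, D3) → no; 1× O (charge -1, D1) → match; 1× O (D1) → match.
Summing the matching environments: 1 + 1 = 2 matching atoms.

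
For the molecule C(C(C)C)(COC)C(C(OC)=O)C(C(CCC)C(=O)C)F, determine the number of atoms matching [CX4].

The query [CX4] means: C with X4: aliphatic carbon with exactly 4 total connections (bonds + H).
Check the 21 heavy atoms by environment: 14× C (X4) → match; 2× C (X3) → no; 2× O (X1) → no; 2× O (X2) → no; 1× F (X1) → no.
That gives 14 matching atoms.

14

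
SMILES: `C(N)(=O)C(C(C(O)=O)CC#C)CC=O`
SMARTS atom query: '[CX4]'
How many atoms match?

Check the 14 heavy atoms by environment: 4× C (X4) → match; 3× C (X3) → no; 3× O (X1) → no; 1× O (X2) → no; 2× C (X2) → no; 1× N (X3) → no.
That gives 4 matching atoms.

4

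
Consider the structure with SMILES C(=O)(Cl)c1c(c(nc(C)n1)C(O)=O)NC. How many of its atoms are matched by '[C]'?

4

The query [C] means: uppercase C matches aliphatic (non-aromatic) carbon only.
Check the 15 heavy atoms by environment: 2× n (aromatic) → no; 4× c (aromatic) → no; 1× N → no; 4× C → match; 3× O → no; 1× Cl → no.
That gives 4 matching atoms.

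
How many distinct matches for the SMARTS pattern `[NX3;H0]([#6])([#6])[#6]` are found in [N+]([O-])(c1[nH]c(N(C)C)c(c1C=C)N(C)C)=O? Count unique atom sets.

2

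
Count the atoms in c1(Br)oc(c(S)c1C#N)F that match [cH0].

The query [cH0] means: aromatic carbon with no attached hydrogen (substituted or ring-fusion).
Check the 10 heavy atoms by environment: 1× o (aromatic, H0) → no; 4× c (aromatic, H0) → match; 1× Br (H0) → no; 1× F (H0) → no; 1× C (H0) → no; 1× N (H0) → no; 1× S (H1) → no.
That gives 4 matching atoms.

4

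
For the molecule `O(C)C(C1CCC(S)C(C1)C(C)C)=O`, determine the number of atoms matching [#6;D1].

3

Check the 14 heavy atoms by environment: 3× C (D2) → no; 5× C (D3) → no; 1× O (D1) → no; 1× O (D2) → no; 3× C (D1) → match; 1× S (D1) → no.
That gives 3 matching atoms.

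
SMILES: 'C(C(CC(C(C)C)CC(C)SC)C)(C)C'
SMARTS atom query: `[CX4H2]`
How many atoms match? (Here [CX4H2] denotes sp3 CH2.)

The query [CX4H2] means: sp3 carbon (X4) with exactly two hydrogens.
Check the 15 heavy atoms by environment: 7× C (H3, X4) → no; 5× C (H1, X4) → no; 2× C (H2, X4) → match; 1× S (H0, X2) → no.
That gives 2 matching atoms.

2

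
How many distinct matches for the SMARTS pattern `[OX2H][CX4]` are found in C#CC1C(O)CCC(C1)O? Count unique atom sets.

[OX2H][CX4] is the SMARTS for an aliphatic alcohol: a hydroxyl oxygen bound to an sp3 (X4) carbon.
The molecule carries 2 separate instances of a hydroxyl group (-OH) meeting every constraint; each maps to a distinct set of atoms, giving 2 matches.

2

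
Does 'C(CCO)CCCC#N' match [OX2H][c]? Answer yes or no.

The pattern [OX2H][c] describes a hydroxyl oxygen attached to an aromatic carbon — a phenol.
The closest candidate here is a hydroxyl group (-OH), but the -OH is on an aliphatic carbon, not an aromatic c. No other fragment satisfies the full query, so there is no match.

No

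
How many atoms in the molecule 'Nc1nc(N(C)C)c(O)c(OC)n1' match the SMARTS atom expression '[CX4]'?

3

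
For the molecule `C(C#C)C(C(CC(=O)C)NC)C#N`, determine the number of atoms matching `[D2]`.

Check the 13 heavy atoms by environment: 4× C (D2) → match; 3× C (D3) → no; 1× N (D2) → match; 3× C (D1) → no; 1× N (D1) → no; 1× O (D1) → no.
Summing the matching environments: 4 + 1 = 5 matching atoms.

5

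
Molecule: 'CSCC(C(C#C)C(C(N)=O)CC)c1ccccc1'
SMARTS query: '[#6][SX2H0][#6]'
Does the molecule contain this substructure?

Yes

The pattern [#6][SX2H0][#6] describes an aliphatic sulfur bridging two carbons with no H on the sulfur — a thioether.
The molecule carries a methylthio ether (-SCH3), whose atoms satisfy every constraint of the query, so the pattern matches.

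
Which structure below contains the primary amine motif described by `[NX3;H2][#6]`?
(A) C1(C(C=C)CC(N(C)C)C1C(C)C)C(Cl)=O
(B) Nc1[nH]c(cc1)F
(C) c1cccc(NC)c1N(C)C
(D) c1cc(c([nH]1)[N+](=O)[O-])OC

B

[NX3;H2][#6] describes a trivalent nitrogen with two H attached to carbon (a primary amine).
(A) has a dimethylamino group (-N(CH3)2) but the nitrogen has H0, not H2.
(B) contains a primary amino group (-NH2), which satisfies every atom and bond constraint.
(C) has an N-methylamino group (-NHCH3) but the nitrogen bears two carbons and only one H (H1), not H2.
(D) has a nitro group (-[N+](=O)[O-]) but the nitrogen is [N+] with no H, not NX3H2.
So the answer is (B).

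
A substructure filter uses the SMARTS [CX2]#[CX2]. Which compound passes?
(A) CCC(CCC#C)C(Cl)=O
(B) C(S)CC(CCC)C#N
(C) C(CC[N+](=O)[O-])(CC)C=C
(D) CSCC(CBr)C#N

[CX2]#[CX2] describes a carbon-carbon triple bond (an alkyne).
(A) contains an ethynyl group (-C#CH), which satisfies every atom and bond constraint.
(B) has a nitrile (-C#N) but the triple bond is C#N, not C#C.
(C) has a vinyl group (-CH=CH2) but the C=C is a double bond; both carbons are CX3, not CX2.
(D) has a nitrile (-C#N) but the triple bond is C#N, not C#C.
So the answer is (A).

A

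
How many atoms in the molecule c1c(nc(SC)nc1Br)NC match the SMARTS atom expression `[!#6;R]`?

2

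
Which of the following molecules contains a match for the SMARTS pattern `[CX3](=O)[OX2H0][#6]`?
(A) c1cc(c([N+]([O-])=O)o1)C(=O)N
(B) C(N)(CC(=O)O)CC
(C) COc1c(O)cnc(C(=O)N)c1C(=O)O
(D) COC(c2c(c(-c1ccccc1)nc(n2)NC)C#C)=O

[CX3](=O)[OX2H0][#6] describes a carbonyl carbon bonded to an oxygen that is itself bonded to carbon (no H on that O) (an ester).
(A) has a primary amide (-C(=O)NH2) but the carbonyl is bonded to N, not to an O-C linkage.
(B) has a carboxylic acid group (-C(=O)OH) but the singly-bonded O carries H (OX2H1, not H0).
(C) has a carboxylic acid group (-C(=O)OH) but the singly-bonded O carries H (OX2H1, not H0).
(D) contains a methyl-ester group (-C(=O)OCH3), which satisfies every atom and bond constraint.
So the answer is (D).

D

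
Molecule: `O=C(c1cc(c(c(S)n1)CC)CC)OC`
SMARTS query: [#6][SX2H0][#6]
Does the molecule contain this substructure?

No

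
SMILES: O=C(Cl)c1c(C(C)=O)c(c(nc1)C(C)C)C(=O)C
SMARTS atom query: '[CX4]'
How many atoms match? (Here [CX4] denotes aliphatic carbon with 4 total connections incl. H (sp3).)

5

The query [CX4] means: C with X4: aliphatic carbon with exactly 4 total connections (bonds + H).
Check the 18 heavy atoms by environment: 1× n (aromatic, X2) → no; 5× c (aromatic, X3) → no; 3× C (X3) → no; 3× O (X1) → no; 5× C (X4) → match; 1× Cl (X1) → no.
That gives 5 matching atoms.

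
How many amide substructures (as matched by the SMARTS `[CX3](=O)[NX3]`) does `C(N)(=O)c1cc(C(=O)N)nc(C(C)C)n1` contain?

2

[CX3](=O)[NX3] is the SMARTS for an amide: a carbonyl carbon bonded to a trivalent nitrogen.
The molecule carries 2 separate instances of a primary amide (-C(=O)NH2) meeting every constraint; each maps to a distinct set of atoms, giving 2 matches.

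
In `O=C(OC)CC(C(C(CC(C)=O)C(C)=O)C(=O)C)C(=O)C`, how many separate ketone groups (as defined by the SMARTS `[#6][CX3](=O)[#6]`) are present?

4

[#6][CX3](=O)[#6] is the SMARTS for a ketone: a carbonyl carbon (no H) flanked by two carbons.
The molecule carries 4 separate instances of an acetyl/ketone group (-C(=O)CH3) meeting every constraint; each maps to a distinct set of atoms, giving 4 matches.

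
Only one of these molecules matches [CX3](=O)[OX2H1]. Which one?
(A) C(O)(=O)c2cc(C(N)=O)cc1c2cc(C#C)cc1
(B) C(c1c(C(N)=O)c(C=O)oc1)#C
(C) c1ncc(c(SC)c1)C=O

A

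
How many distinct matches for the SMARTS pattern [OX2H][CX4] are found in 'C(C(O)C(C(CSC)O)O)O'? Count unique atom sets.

4

[OX2H][CX4] is the SMARTS for an aliphatic alcohol: a hydroxyl oxygen bound to an sp3 (X4) carbon.
The molecule carries 4 separate instances of a hydroxyl group (-OH) meeting every constraint; each maps to a distinct set of atoms, giving 4 matches.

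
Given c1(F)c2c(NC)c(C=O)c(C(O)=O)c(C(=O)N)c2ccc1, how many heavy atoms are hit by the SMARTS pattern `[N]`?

2

The query [N] means: uppercase N matches aliphatic (non-aromatic) nitrogen only.
Check the 21 heavy atoms by environment: 10× c (aromatic) → no; 4× C → no; 4× O → no; 2× N → match; 1× F → no.
That gives 2 matching atoms.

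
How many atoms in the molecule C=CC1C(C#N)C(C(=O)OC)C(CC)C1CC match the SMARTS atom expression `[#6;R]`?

5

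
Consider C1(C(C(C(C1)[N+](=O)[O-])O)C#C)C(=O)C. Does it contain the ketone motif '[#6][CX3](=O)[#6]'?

The pattern [#6][CX3](=O)[#6] describes a carbonyl carbon (no H) flanked by two carbons — a ketone.
The molecule carries an acetyl/ketone group (-C(=O)CH3), whose atoms satisfy every constraint of the query, so the pattern matches.

Yes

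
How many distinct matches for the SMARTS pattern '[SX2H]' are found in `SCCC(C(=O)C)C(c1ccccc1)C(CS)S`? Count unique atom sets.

3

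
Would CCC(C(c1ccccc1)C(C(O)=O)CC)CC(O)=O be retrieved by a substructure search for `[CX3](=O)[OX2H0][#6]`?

The pattern [CX3](=O)[OX2H0][#6] describes a carbonyl carbon bonded to an oxygen that is itself bonded to carbon (no H on that O) — an ester.
The closest candidate here is a carboxylic acid group (-C(=O)OH), but the singly-bonded O carries H (OX2H1, not H0). No other fragment satisfies the full query, so there is no match.

No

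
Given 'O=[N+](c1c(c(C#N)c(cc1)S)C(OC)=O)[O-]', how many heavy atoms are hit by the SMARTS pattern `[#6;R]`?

Check the 16 heavy atoms by environment: 6× c (aromatic, in 6-ring) → match; 3× C (acyclic) → no; 3× O (acyclic) → no; 1× N (acyclic) → no; 1× S (acyclic) → no; 1× N (charge +1, acyclic) → no; 1× O (charge -1, acyclic) → no.
That gives 6 matching atoms.

6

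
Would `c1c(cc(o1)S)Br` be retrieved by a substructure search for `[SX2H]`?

Yes

The pattern [SX2H] describes an aliphatic sulfur with two connections, one being H — a thiol.
The molecule carries a thiol (-SH), whose atoms satisfy every constraint of the query, so the pattern matches.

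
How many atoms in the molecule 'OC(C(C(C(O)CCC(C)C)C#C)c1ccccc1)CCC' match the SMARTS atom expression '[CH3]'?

The query [CH3] means: aliphatic carbon with exactly three hydrogens.
Check the 22 heavy atoms by environment: 4× C (H2) → no; 6× C (H1) → no; 2× O (H1) → no; 1× c (aromatic, H0) → no; 5× c (aromatic, H1) → no; 1× C (H0) → no; 3× C (H3) → match.
That gives 3 matching atoms.

3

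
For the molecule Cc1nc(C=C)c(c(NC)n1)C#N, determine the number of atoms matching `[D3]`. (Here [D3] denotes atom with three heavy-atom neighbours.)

Check the 13 heavy atoms by environment: 2× n (aromatic, D2) → no; 4× c (aromatic, D3) → match; 3× C (D1) → no; 2× C (D2) → no; 1× N (D1) → no; 1× N (D2) → no.
That gives 4 matching atoms.

4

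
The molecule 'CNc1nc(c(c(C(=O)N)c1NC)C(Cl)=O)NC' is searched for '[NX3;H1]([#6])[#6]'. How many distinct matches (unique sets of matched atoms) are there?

[NX3;H1]([#6])[#6] is the SMARTS for a secondary amine: a trivalent nitrogen with one H, bonded to two carbons.
The molecule carries 3 separate instances of an N-methylamino group (-NHCH3) meeting every constraint; each maps to a distinct set of atoms, giving 3 matches.

3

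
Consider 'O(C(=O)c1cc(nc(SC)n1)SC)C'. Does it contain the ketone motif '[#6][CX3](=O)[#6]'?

No

The pattern [#6][CX3](=O)[#6] describes a carbonyl carbon (no H) flanked by two carbons — a ketone.
The closest candidate here is a methyl-ester group (-C(=O)OCH3), but one neighbour of the carbonyl carbon is O, not C. No other fragment satisfies the full query, so there is no match.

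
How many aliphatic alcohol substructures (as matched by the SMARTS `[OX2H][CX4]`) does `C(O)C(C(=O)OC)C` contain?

[OX2H][CX4] is the SMARTS for an aliphatic alcohol: a hydroxyl oxygen bound to an sp3 (X4) carbon.
Exactly one fragment in the molecule meets all constraints, giving 1 match.

1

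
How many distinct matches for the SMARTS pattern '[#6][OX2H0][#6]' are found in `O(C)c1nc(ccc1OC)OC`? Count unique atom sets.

3

[#6][OX2H0][#6] is the SMARTS for an ether: an aliphatic oxygen bridging two carbons with no H on the oxygen.
The molecule carries 3 separate instances of a methoxy ether (-OCH3) meeting every constraint; each maps to a distinct set of atoms, giving 3 matches.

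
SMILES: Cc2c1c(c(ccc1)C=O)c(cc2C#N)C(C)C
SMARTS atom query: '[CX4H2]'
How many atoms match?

0

Check the 18 heavy atoms by environment: 6× c (aromatic, H0, X3) → no; 4× c (aromatic, H1, X3) → no; 1× C (H0, X2) → no; 1× N (H0, X1) → no; 1× C (H1, X3) → no; 1× O (H0, X1) → no; 3× C (H3, X4) → no; 1× C (H1, X4) → no.
No environment satisfies the query, so 0 matching atoms.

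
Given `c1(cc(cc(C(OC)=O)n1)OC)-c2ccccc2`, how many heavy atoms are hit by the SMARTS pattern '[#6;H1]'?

7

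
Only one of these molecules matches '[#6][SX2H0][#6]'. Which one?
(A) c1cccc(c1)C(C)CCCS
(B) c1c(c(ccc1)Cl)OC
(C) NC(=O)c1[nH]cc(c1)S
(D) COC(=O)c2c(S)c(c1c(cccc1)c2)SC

D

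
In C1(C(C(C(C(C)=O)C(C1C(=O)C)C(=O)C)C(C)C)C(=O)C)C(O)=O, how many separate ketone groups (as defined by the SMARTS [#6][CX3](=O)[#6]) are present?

4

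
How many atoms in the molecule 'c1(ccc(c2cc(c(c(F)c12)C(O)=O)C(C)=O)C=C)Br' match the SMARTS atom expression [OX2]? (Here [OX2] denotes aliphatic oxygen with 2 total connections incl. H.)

1

The query [OX2] means: aliphatic oxygen with two total connections — ether, hydroxyl, or ester single-bond O.
Check the 20 heavy atoms by environment: 10× c (aromatic, X3) → no; 1× F (X1) → no; 4× C (X3) → no; 2× O (X1) → no; 1× C (X4) → no; 1× O (X2) → match; 1× Br (X1) → no.
That gives 1 matching atom.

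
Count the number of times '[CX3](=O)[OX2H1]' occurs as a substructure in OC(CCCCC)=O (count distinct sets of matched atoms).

1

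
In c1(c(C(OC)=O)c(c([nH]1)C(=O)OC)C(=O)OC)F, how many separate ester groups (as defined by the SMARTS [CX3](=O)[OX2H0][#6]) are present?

3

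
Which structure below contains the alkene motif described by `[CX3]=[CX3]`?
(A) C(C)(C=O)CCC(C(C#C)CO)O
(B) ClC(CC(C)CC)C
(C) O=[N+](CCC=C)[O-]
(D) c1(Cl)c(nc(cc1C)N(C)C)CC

[CX3]=[CX3] describes a non-aromatic C=C double bond between two sp2 carbons (an alkene).
(A) has an ethynyl group (-C#CH) but the C-C bond is a triple bond, not a double bond.
(B) has an ethyl group (-CH2CH3) but its C-C bond is a single bond between CX4 carbons, not CX3=CX3.
(C) contains a vinyl group (-CH=CH2), which satisfies every atom and bond constraint.
(D) has an ethyl group (-CH2CH3) but its C-C bond is a single bond between CX4 carbons, not CX3=CX3.
So the answer is (C).

C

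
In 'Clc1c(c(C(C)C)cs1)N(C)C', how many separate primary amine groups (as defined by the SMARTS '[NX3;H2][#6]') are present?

0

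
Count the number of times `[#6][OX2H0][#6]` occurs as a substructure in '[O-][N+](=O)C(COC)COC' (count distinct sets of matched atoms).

2

[#6][OX2H0][#6] is the SMARTS for an ether: an aliphatic oxygen bridging two carbons with no H on the oxygen.
The molecule carries 2 separate instances of a methoxy ether (-OCH3) meeting every constraint; each maps to a distinct set of atoms, giving 2 matches.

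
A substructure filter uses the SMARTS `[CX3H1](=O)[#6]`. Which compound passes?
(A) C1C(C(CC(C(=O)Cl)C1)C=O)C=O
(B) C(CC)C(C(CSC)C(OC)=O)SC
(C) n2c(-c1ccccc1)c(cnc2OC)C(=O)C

[CX3H1](=O)[#6] describes an sp2 carbon with one H, double-bonded to O and single-bonded to carbon (an aldehyde).
(A) contains an aldehyde (-CHO), which satisfies every atom and bond constraint.
(B) has a methyl-ester group (-C(=O)OCH3) but the carbonyl carbon has H0, not H1.
(C) has an acetyl/ketone group (-C(=O)CH3) but the carbonyl carbon has H0 (two carbon neighbours), not H1.
So the answer is (A).

A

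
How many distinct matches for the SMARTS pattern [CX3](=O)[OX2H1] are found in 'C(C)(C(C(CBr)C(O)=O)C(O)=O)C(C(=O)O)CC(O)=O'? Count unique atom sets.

4

[CX3](=O)[OX2H1] is the SMARTS for a carboxylic acid: an sp2 carbon double-bonded to O and single-bonded to an -OH oxygen.
The molecule carries 4 separate instances of a carboxylic acid group (-C(=O)OH) meeting every constraint; each maps to a distinct set of atoms, giving 4 matches.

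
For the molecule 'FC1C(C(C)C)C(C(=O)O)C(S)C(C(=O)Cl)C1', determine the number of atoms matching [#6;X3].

2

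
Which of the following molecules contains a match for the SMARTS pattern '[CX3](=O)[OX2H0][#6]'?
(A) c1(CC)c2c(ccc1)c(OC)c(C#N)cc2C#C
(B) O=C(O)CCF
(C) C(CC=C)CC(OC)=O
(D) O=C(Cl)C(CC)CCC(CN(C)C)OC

[CX3](=O)[OX2H0][#6] describes a carbonyl carbon bonded to an oxygen that is itself bonded to carbon (no H on that O) (an ester).
(A) has a methoxy ether (-OCH3) but the ether oxygen is not adjacent to a C=O carbon.
(B) has a carboxylic acid group (-C(=O)OH) but the singly-bonded O carries H (OX2H1, not H0).
(C) contains a methyl-ester group (-C(=O)OCH3), which satisfies every atom and bond constraint.
(D) has a methoxy ether (-OCH3) but the ether oxygen is not adjacent to a C=O carbon.
So the answer is (C).

C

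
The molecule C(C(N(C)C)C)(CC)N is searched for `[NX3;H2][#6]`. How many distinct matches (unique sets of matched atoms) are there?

1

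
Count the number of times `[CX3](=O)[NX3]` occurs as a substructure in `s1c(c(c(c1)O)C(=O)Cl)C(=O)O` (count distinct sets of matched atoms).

[CX3](=O)[NX3] is the SMARTS for an amide: a carbonyl carbon bonded to a trivalent nitrogen.
The molecule has a carboxylic acid group (-C(=O)OH), but the carbonyl is bonded to O, not to an NX3 nitrogen; nothing else fits, so there are 0 matches.

0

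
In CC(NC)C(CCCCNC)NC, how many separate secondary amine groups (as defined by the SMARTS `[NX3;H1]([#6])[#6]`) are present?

[NX3;H1]([#6])[#6] is the SMARTS for a secondary amine: a trivalent nitrogen with one H, bonded to two carbons.
The molecule carries 3 separate instances of an N-methylamino group (-NHCH3) meeting every constraint; each maps to a distinct set of atoms, giving 3 matches.

3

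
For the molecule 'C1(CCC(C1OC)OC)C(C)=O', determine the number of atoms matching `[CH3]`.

The query [CH3] means: aliphatic carbon with exactly three hydrogens.
Check the 12 heavy atoms by environment: 3× C (H1) → no; 2× C (H2) → no; 3× O (H0) → no; 3× C (H3) → match; 1× C (H0) → no.
That gives 3 matching atoms.

3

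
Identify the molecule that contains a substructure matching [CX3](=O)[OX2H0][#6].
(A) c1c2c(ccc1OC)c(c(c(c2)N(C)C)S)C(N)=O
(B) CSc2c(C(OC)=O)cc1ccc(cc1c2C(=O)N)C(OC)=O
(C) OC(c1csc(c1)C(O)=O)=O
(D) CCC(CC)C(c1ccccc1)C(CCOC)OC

B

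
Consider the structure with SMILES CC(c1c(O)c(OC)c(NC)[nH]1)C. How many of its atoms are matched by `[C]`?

5

Check the 13 heavy atoms by environment: 1× n (aromatic) → no; 4× c (aromatic) → no; 2× O → no; 5× C → match; 1× N → no.
That gives 5 matching atoms.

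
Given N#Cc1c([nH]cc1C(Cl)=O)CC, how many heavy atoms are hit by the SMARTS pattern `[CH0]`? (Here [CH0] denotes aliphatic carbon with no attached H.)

Check the 12 heavy atoms by environment: 1× n (aromatic, H1) → no; 3× c (aromatic, H0) → no; 1× c (aromatic, H1) → no; 2× C (H0) → match; 1× O (H0) → no; 1× Cl (H0) → no; 1× C (H2) → no; 1× C (H3) → no; 1× N (H0) → no.
That gives 2 matching atoms.

2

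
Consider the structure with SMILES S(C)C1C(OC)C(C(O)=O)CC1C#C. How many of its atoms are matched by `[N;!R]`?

Check the 14 heavy atoms by environment: 5× C (in 5-ring) → no; 3× O (acyclic) → no; 5× C (acyclic) → no; 1× S (acyclic) → no.
No environment satisfies the query, so 0 matching atoms.

0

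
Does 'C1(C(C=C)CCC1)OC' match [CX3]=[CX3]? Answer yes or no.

Yes

The pattern [CX3]=[CX3] describes a non-aromatic C=C double bond between two sp2 carbons — an alkene.
The molecule carries a vinyl group (-CH=CH2), whose atoms satisfy every constraint of the query, so the pattern matches.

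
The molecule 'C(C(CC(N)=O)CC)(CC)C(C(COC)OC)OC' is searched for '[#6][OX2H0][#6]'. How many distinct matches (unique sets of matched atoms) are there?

3

[#6][OX2H0][#6] is the SMARTS for an ether: an aliphatic oxygen bridging two carbons with no H on the oxygen.
The molecule carries 3 separate instances of a methoxy ether (-OCH3) meeting every constraint; each maps to a distinct set of atoms, giving 3 matches.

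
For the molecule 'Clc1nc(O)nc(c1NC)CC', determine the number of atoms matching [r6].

6

Check the 12 heavy atoms by environment: 2× n (aromatic, in 6-ring) → match; 4× c (aromatic, in 6-ring) → match; 1× N (acyclic) → no; 3× C (acyclic) → no; 1× Cl (acyclic) → no; 1× O (acyclic) → no.
Summing the matching environments: 2 + 4 = 6 matching atoms.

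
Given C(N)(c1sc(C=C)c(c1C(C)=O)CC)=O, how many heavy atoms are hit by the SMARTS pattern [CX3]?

The query [CX3] means: C with X3: aliphatic carbon with exactly 3 total connections.
Check the 15 heavy atoms by environment: 1× s (aromatic, X2) → no; 4× c (aromatic, X3) → no; 4× C (X3) → match; 2× O (X1) → no; 1× N (X3) → no; 3× C (X4) → no.
That gives 4 matching atoms.

4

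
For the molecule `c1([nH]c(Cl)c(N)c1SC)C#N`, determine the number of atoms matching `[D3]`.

4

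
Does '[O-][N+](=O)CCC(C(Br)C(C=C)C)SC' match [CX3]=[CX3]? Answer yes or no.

Yes

The pattern [CX3]=[CX3] describes a non-aromatic C=C double bond between two sp2 carbons — an alkene.
The molecule carries a vinyl group (-CH=CH2), whose atoms satisfy every constraint of the query, so the pattern matches.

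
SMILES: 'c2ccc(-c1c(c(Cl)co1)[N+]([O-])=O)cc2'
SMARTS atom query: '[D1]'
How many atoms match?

The query [D1] means: atom with exactly one heavy-atom neighbour (degree 1).
Check the 15 heavy atoms by environment: 1× o (aromatic, D2) → no; 6× c (aromatic, D2) → no; 4× c (aromatic, D3) → no; 1× Cl (D1) → match; 1× N (charge +1, D3) → no; 1× O (charge -1, D1) → match; 1× O (D1) → match.
Summing the matching environments: 1 + 1 + 1 = 3 matching atoms.

3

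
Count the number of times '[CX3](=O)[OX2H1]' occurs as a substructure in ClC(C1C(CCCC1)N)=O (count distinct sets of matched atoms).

0

[CX3](=O)[OX2H1] is the SMARTS for a carboxylic acid: an sp2 carbon double-bonded to O and single-bonded to an -OH oxygen.
The molecule has an acyl chloride (-C(=O)Cl), but the carbonyl is bonded to Cl, not to an -OH oxygen; nothing else fits, so there are 0 matches.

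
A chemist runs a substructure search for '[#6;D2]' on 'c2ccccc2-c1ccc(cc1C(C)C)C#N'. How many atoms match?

9

Check the 17 heavy atoms by environment: 4× c (aromatic, D3) → no; 8× c (aromatic, D2) → match; 1× C (D3) → no; 2× C (D1) → no; 1× C (D2) → match; 1× N (D1) → no.
Summing the matching environments: 8 + 1 = 9 matching atoms.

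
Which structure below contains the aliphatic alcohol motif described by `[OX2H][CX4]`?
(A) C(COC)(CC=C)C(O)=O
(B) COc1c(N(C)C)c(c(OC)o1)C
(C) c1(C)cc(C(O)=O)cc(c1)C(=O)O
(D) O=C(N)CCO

D

[OX2H][CX4] describes a hydroxyl oxygen bound to an sp3 (X4) carbon (an aliphatic alcohol).
(A) has a methoxy ether (-OCH3) but the oxygen has H0 (ether), not H1.
(B) has a methoxy ether (-OCH3) but the oxygen has H0 (ether), not H1.
(C) has a carboxylic acid group (-C(=O)OH) but the -OH is on a CX3 carbonyl carbon, not a CX4 carbon.
(D) contains a hydroxyl group (-OH), which satisfies every atom and bond constraint.
So the answer is (D).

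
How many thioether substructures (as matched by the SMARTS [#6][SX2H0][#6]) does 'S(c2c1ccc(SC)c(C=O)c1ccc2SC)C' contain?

[#6][SX2H0][#6] is the SMARTS for a thioether: an aliphatic sulfur bridging two carbons with no H on the sulfur.
The molecule carries 3 separate instances of a methylthio ether (-SCH3) meeting every constraint; each maps to a distinct set of atoms, giving 3 matches.

3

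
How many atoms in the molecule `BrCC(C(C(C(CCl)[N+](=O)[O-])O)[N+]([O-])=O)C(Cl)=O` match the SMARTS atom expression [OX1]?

5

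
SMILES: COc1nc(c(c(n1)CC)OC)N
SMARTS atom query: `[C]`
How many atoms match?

Check the 13 heavy atoms by environment: 2× n (aromatic) → no; 4× c (aromatic) → no; 2× O → no; 4× C → match; 1× N → no.
That gives 4 matching atoms.

4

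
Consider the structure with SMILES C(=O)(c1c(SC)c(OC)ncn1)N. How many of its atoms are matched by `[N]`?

The query [N] means: uppercase N matches aliphatic (non-aromatic) nitrogen only.
Check the 13 heavy atoms by environment: 2× n (aromatic) → no; 4× c (aromatic) → no; 1× S → no; 3× C → no; 2× O → no; 1× N → match.
That gives 1 matching atom.

1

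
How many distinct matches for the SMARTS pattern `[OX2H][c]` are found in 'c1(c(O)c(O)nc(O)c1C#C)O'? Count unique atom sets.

4

[OX2H][c] is the SMARTS for a phenol: a hydroxyl oxygen attached to an aromatic carbon.
The molecule carries 4 separate instances of a hydroxyl group (-OH) meeting every constraint; each maps to a distinct set of atoms, giving 4 matches.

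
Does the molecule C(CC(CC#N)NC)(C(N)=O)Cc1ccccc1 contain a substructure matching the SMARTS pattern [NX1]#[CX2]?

The pattern [NX1]#[CX2] describes a nitrogen triple-bonded to a two-connected carbon — a nitrile.
The molecule carries a nitrile (-C#N), whose atoms satisfy every constraint of the query, so the pattern matches.

Yes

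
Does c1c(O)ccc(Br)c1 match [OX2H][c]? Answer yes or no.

Yes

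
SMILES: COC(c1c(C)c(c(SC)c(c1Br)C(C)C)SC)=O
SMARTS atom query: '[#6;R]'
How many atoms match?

6

The query [#6;R] means: carbon that is part of a ring.
Check the 19 heavy atoms by environment: 6× c (aromatic, in 6-ring) → match; 1× Br (acyclic) → no; 8× C (acyclic) → no; 2× O (acyclic) → no; 2× S (acyclic) → no.
That gives 6 matching atoms.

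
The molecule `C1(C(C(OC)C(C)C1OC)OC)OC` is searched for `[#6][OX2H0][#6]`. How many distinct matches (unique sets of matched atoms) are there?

4

[#6][OX2H0][#6] is the SMARTS for an ether: an aliphatic oxygen bridging two carbons with no H on the oxygen.
The molecule carries 4 separate instances of a methoxy ether (-OCH3) meeting every constraint; each maps to a distinct set of atoms, giving 4 matches.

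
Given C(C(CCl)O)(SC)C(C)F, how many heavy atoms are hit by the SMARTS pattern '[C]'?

6

The query [C] means: uppercase C matches aliphatic (non-aromatic) carbon only.
Check the 10 heavy atoms by environment: 6× C → match; 1× Cl → no; 1× F → no; 1× O → no; 1× S → no.
That gives 6 matching atoms.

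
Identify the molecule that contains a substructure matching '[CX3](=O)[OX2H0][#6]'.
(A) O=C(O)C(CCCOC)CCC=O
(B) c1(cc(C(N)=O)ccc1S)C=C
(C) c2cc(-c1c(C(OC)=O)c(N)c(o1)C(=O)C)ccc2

C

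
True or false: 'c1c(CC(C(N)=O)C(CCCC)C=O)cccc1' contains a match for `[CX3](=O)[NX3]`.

True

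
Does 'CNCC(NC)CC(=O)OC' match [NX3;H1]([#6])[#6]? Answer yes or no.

Yes

The pattern [NX3;H1]([#6])[#6] describes a trivalent nitrogen with one H, bonded to two carbons — a secondary amine.
The molecule carries an N-methylamino group (-NHCH3), whose atoms satisfy every constraint of the query, so the pattern matches.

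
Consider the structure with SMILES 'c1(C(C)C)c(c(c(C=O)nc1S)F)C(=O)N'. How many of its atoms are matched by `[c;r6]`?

The query [c;r6] means: aromatic carbon that belongs to a six-membered ring.
Check the 16 heavy atoms by environment: 1× n (aromatic, in 6-ring) → no; 5× c (aromatic, in 6-ring) → match; 1× F (acyclic) → no; 5× C (acyclic) → no; 2× O (acyclic) → no; 1× N (acyclic) → no; 1× S (acyclic) → no.
That gives 5 matching atoms.

5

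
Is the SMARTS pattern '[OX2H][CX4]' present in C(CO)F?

Yes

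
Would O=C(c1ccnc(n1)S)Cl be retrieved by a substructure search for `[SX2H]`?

Yes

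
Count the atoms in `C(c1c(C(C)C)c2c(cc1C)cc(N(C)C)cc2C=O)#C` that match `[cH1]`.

3

The query [cH1] means: aromatic carbon bearing exactly one hydrogen.
Check the 21 heavy atoms by environment: 7× c (aromatic, H0) → no; 3× c (aromatic, H1) → match; 1× C (H0) → no; 3× C (H1) → no; 5× C (H3) → no; 1× N (H0) → no; 1× O (H0) → no.
That gives 3 matching atoms.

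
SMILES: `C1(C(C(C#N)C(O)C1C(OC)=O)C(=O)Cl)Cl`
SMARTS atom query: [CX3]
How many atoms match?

The query [CX3] means: C with X3: aliphatic carbon with exactly 3 total connections.
Check the 16 heavy atoms by environment: 6× C (X4) → no; 2× O (X2) → no; 2× Cl (X1) → no; 1× C (X2) → no; 1× N (X1) → no; 2× C (X3) → match; 2× O (X1) → no.
That gives 2 matching atoms.

2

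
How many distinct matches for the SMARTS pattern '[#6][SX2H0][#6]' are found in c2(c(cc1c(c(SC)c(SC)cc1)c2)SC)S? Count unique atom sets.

[#6][SX2H0][#6] is the SMARTS for a thioether: an aliphatic sulfur bridging two carbons with no H on the sulfur.
The molecule carries 3 separate instances of a methylthio ether (-SCH3) meeting every constraint; each maps to a distinct set of atoms, giving 3 matches.

3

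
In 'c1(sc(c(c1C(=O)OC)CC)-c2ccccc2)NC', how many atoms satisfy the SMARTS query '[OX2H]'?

0

The query [OX2H] means: aliphatic oxygen with two connections, one of which is H — an -OH oxygen.
Check the 19 heavy atoms by environment: 1× s (aromatic, H0, X2) → no; 5× c (aromatic, H0, X3) → no; 1× C (H0, X3) → no; 1× O (H0, X1) → no; 1× O (H0, X2) → no; 3× C (H3, X4) → no; 5× c (aromatic, H1, X3) → no; 1× C (H2, X4) → no; 1× N (H1, X3) → no.
No environment satisfies the query, so 0 matching atoms.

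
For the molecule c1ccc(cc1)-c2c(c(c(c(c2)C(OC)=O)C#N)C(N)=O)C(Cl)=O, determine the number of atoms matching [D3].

9

The query [D3] means: atom with exactly three heavy-atom neighbours.
Check the 24 heavy atoms by environment: 6× c (aromatic, D2) → no; 6× c (aromatic, D3) → match; 3× C (D3) → match; 3× O (D1) → no; 2× N (D1) → no; 1× O (D2) → no; 1× C (D1) → no; 1× C (D2) → no; 1× Cl (D1) → no.
Summing the matching environments: 6 + 3 = 9 matching atoms.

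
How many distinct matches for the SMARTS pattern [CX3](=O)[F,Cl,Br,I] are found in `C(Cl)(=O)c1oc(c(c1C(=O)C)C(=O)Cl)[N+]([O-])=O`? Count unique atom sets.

2

[CX3](=O)[F,Cl,Br,I] is the SMARTS for an acyl halide: a carbonyl carbon bonded to a halogen.
The molecule carries 2 separate instances of an acyl chloride (-C(=O)Cl) meeting every constraint; each maps to a distinct set of atoms, giving 2 matches.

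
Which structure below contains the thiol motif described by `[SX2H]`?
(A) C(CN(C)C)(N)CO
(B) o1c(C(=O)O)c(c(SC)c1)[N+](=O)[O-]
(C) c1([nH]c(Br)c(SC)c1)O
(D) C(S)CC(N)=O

[SX2H] describes an aliphatic sulfur with two connections, one being H (a thiol).
(A) has a hydroxyl group (-OH) but it is an -OH, not an -SH.
(B) has a methylthio ether (-SCH3) but the sulfur has H0 (bonded to two carbons), not H1.
(C) has a methylthio ether (-SCH3) but the sulfur has H0 (bonded to two carbons), not H1.
(D) contains a thiol (-SH), which satisfies every atom and bond constraint.
So the answer is (D).

D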